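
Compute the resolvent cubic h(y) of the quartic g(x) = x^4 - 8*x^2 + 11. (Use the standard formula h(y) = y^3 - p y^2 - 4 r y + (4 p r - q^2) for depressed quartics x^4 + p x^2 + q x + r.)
h(y) = y^3 + 8*y^2 - 44*y - 352

Identify coefficients: p = -8, q = 0, r = 11.
Plug into h(y) = y^3 - p y^2 - 4 r y + (4 p r - q^2):
  h(y) = y^3 - (-8) y^2 - 4*(11) y + (4*(-8)*(11) - (0)^2)
       = y^3 + (8) y^2 + (-44) y + (-352).
Simplifying: h(y) = y^3 + 8*y^2 - 44*y - 352.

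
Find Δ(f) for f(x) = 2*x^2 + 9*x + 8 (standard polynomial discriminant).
Δ = 17

For a quadratic a x^2 + b x + c the discriminant is Δ = b^2 - 4ac = (9)^2 - 4*(2)*(8) = 81 - (64) = 17.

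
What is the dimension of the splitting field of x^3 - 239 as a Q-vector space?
[K:Q] = 6

x^3 - 239 has one real root r = 239^(1/3) and two complex roots r*zeta_3, r*zeta_3^2 where zeta_3 = e^(2*pi*i/3). The splitting field is Q(r, zeta_3). [Q(r):Q] = 3 and [Q(zeta_3):Q] = 2 with gcd = 1, so [Q(r, zeta_3):Q] = 3 * 2 = 6.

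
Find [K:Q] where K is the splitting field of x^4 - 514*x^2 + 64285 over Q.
[K:Q] = 4

f factors as (x^2 - 215)(x^2 - 299); the splitting field is K = Q(sqrt(215), sqrt(299)). Since 215, 299, and 64285 are all non-squares in Q, the three subfields Q(sqrt(215)), Q(sqrt(299)), Q(sqrt(64285)) are distinct degree-2 extensions, so [K:Q] = 4 (Klein four Galois group).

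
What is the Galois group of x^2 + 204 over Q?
Gal(K/Q) = Z/2Z (cyclic of order 2)

x^2 + 204 is irreducible over Q since -204 is not a rational square. The splitting field Q(sqrt(-204)) has degree 2 over Q, and its unique nontrivial automorphism is sqrt(-204) ↦ -sqrt(-204). Hence Gal(Q(sqrt(-204))/Q) = Z/2Z.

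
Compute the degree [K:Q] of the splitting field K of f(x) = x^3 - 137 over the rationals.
[K:Q] = 6

x^3 - 137 has one real root r = 137^(1/3) and two complex roots r*zeta_3, r*zeta_3^2 where zeta_3 = e^(2*pi*i/3). The splitting field is Q(r, zeta_3). [Q(r):Q] = 3 and [Q(zeta_3):Q] = 2 with gcd = 1, so [Q(r, zeta_3):Q] = 3 * 2 = 6.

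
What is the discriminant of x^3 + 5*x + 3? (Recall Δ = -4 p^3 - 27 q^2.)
Δ = -743

For a depressed cubic x^3 + p x + q the discriminant is Δ = -4 p^3 - 27 q^2 = -4*(5)^3 - 27*(3)^2 = -500 - 243 = -743.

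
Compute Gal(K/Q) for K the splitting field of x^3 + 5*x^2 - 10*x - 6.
Gal(K/Q) = S_3 (symmetric group of order 6)

Compute the discriminant of x^3 + (5)*x^2 + (-10)*x + (-6): Δ = 13928. Since Δ is not a rational square, the Galois group is not contained in A_3; it must be the full S_3 (irreducibility of the cubic rules out anything smaller).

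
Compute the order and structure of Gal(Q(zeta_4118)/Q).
|Gal(Q(zeta_4118)/Q)| = phi(4118) = 1960; group ≅ (Z/4118Z)^* ≅ Z/28Z × Z/70Z

The n-th cyclotomic polynomial Φ_4118(x) is the minimal polynomial of zeta_4118 over Q and has degree phi(4118) = 1960. So Q(zeta_4118) is a degree-1960 Galois extension with Galois group (Z/4118Z)^*. By CRT, (Z/4118Z)^* ≅ (Z/2Z)^* × (Z/29Z)^* × (Z/71Z)^*. Each prime-power unit group is (Z/2Z)^* ≅ trivial group (order 1); (Z/29Z)^* ≅ Z/28Z; (Z/71Z)^* ≅ Z/70Z. Hence Gal(Q(zeta_4118)/Q) ≅ Z/28Z × Z/70Z.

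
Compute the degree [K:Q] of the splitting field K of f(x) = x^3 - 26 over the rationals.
[K:Q] = 6

x^3 - 26 has one real root r = 26^(1/3) and two complex roots r*zeta_3, r*zeta_3^2 where zeta_3 = e^(2*pi*i/3). The splitting field is Q(r, zeta_3). [Q(r):Q] = 3 and [Q(zeta_3):Q] = 2 with gcd = 1, so [Q(r, zeta_3):Q] = 3 * 2 = 6.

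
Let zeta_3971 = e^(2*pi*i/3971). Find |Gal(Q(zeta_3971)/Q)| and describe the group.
|Gal(Q(zeta_3971)/Q)| = phi(3971) = 3420; group ≅ (Z/3971Z)^* ≅ Z/10Z × Z/342Z

The n-th cyclotomic polynomial Φ_3971(x) is the minimal polynomial of zeta_3971 over Q and has degree phi(3971) = 3420. So Q(zeta_3971) is a degree-3420 Galois extension with Galois group (Z/3971Z)^*. By CRT, (Z/3971Z)^* ≅ (Z/11Z)^* × (Z/361Z)^*. Each prime-power unit group is (Z/11Z)^* ≅ Z/10Z; (Z/361Z)^* ≅ Z/342Z. Hence Gal(Q(zeta_3971)/Q) ≅ Z/10Z × Z/342Z.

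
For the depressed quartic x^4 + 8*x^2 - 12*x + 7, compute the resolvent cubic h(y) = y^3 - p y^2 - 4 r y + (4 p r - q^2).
h(y) = y^3 - 8*y^2 - 28*y + 80

Identify coefficients: p = 8, q = -12, r = 7.
Plug into h(y) = y^3 - p y^2 - 4 r y + (4 p r - q^2):
  h(y) = y^3 - (8) y^2 - 4*(7) y + (4*(8)*(7) - (-12)^2)
       = y^3 + (-8) y^2 + (-28) y + (80).
Simplifying: h(y) = y^3 - 8*y^2 - 28*y + 80.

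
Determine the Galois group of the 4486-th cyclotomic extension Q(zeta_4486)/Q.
|Gal(Q(zeta_4486)/Q)| = phi(4486) = 2242; group ≅ (Z/4486Z)^* ≅ Z/2242Z

The n-th cyclotomic polynomial Φ_4486(x) is the minimal polynomial of zeta_4486 over Q and has degree phi(4486) = 2242. So Q(zeta_4486) is a degree-2242 Galois extension with Galois group (Z/4486Z)^*. By CRT, (Z/4486Z)^* ≅ (Z/2Z)^* × (Z/2243Z)^*. Each prime-power unit group is (Z/2Z)^* ≅ trivial group (order 1); (Z/2243Z)^* ≅ Z/2242Z. Hence Gal(Q(zeta_4486)/Q) ≅ Z/2242Z.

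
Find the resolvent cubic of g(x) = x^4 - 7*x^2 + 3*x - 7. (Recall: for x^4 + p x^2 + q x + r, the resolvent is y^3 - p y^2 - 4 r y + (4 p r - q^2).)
h(y) = y^3 + 7*y^2 + 28*y + 187

Identify coefficients: p = -7, q = 3, r = -7.
Plug into h(y) = y^3 - p y^2 - 4 r y + (4 p r - q^2):
  h(y) = y^3 - (-7) y^2 - 4*(-7) y + (4*(-7)*(-7) - (3)^2)
       = y^3 + (7) y^2 + (28) y + (187).
Simplifying: h(y) = y^3 + 7*y^2 + 28*y + 187.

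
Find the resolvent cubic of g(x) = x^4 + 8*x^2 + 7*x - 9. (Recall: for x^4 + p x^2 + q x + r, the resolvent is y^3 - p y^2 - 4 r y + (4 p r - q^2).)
h(y) = y^3 - 8*y^2 + 36*y - 337

Identify coefficients: p = 8, q = 7, r = -9.
Plug into h(y) = y^3 - p y^2 - 4 r y + (4 p r - q^2):
  h(y) = y^3 - (8) y^2 - 4*(-9) y + (4*(8)*(-9) - (7)^2)
       = y^3 + (-8) y^2 + (36) y + (-337).
Simplifying: h(y) = y^3 - 8*y^2 + 36*y - 337.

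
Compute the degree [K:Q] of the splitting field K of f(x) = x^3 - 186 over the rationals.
[K:Q] = 6

x^3 - 186 has one real root r = 186^(1/3) and two complex roots r*zeta_3, r*zeta_3^2 where zeta_3 = e^(2*pi*i/3). The splitting field is Q(r, zeta_3). [Q(r):Q] = 3 and [Q(zeta_3):Q] = 2 with gcd = 1, so [Q(r, zeta_3):Q] = 3 * 2 = 6.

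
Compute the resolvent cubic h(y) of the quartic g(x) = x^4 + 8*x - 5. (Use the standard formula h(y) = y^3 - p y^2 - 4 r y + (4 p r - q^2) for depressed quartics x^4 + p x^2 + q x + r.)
h(y) = y^3 + 20*y - 64

Identify coefficients: p = 0, q = 8, r = -5.
Plug into h(y) = y^3 - p y^2 - 4 r y + (4 p r - q^2):
  h(y) = y^3 - (0) y^2 - 4*(-5) y + (4*(0)*(-5) - (8)^2)
       = y^3 + (0) y^2 + (20) y + (-64).
Simplifying: h(y) = y^3 + 20*y - 64.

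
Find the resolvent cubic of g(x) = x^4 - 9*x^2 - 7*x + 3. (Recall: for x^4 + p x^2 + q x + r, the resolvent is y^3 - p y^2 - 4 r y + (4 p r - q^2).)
h(y) = y^3 + 9*y^2 - 12*y - 157

Identify coefficients: p = -9, q = -7, r = 3.
Plug into h(y) = y^3 - p y^2 - 4 r y + (4 p r - q^2):
  h(y) = y^3 - (-9) y^2 - 4*(3) y + (4*(-9)*(3) - (-7)^2)
       = y^3 + (9) y^2 + (-12) y + (-157).
Simplifying: h(y) = y^3 + 9*y^2 - 12*y - 157.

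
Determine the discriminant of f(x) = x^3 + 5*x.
Δ = -500

For a depressed cubic x^3 + p x + q the discriminant is Δ = -4 p^3 - 27 q^2 = -4*(5)^3 - 27*(0)^2 = -500 - 0 = -500.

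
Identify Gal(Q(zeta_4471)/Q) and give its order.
|Gal(Q(zeta_4471)/Q)| = phi(4471) = 4192; group ≅ (Z/4471Z)^* ≅ Z/16Z × Z/262Z

The n-th cyclotomic polynomial Φ_4471(x) is the minimal polynomial of zeta_4471 over Q and has degree phi(4471) = 4192. So Q(zeta_4471) is a degree-4192 Galois extension with Galois group (Z/4471Z)^*. By CRT, (Z/4471Z)^* ≅ (Z/17Z)^* × (Z/263Z)^*. Each prime-power unit group is (Z/17Z)^* ≅ Z/16Z; (Z/263Z)^* ≅ Z/262Z. Hence Gal(Q(zeta_4471)/Q) ≅ Z/16Z × Z/262Z.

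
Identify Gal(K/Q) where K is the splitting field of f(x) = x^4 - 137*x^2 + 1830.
Gal(K/Q) = V_4 (Klein four-group, Z/2Z × Z/2Z)

f factors as (x^2 - 15)(x^2 - 122), so the splitting field is K = Q(sqrt(15), sqrt(122)). The elements 15, 122, 1830 are all non-squares in Q, so sqrt(15) and sqrt(122) generate independent quadratic extensions. Thus [K:Q] = 4 and Gal(K/Q) is generated by the two order-2 automorphisms sqrt(15) ↦ -sqrt(15) and sqrt(122) ↦ -sqrt(122), giving V_4.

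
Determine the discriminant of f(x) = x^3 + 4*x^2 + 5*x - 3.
Δ = -655

For x^3 + a x^2 + b x + c the discriminant is Δ = 18 a b c - 4 a^3 c + a^2 b^2 - 4 b^3 - 27 c^2.
Plug a = 4, b = 5, c = -3:
  18*(4)*(5)*(-3) - 4*(4)^3*(-3) + (4)^2*(5)^2 - 4*(5)^3 - 27*(-3)^2
  = -1080 + (768) + 400 + (-500) + (-243)
  = -655.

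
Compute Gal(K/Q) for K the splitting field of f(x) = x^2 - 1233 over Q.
Gal(K/Q) = Z/2Z (cyclic of order 2)

x^2 - 1233 is irreducible over Q since 1233 is not a rational square. The splitting field Q(sqrt(1233)) has degree 2 over Q, and its unique nontrivial automorphism is sqrt(1233) ↦ -sqrt(1233). Hence Gal(Q(sqrt(1233))/Q) = Z/2Z.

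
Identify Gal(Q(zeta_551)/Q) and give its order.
|Gal(Q(zeta_551)/Q)| = phi(551) = 504; group ≅ (Z/551Z)^* ≅ Z/18Z × Z/28Z

The n-th cyclotomic polynomial Φ_551(x) is the minimal polynomial of zeta_551 over Q and has degree phi(551) = 504. So Q(zeta_551) is a degree-504 Galois extension with Galois group (Z/551Z)^*. By CRT, (Z/551Z)^* ≅ (Z/19Z)^* × (Z/29Z)^*. Each prime-power unit group is (Z/19Z)^* ≅ Z/18Z; (Z/29Z)^* ≅ Z/28Z. Hence Gal(Q(zeta_551)/Q) ≅ Z/18Z × Z/28Z.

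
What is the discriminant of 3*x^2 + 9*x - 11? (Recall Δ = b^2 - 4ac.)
Δ = 213

For a quadratic a x^2 + b x + c the discriminant is Δ = b^2 - 4ac = (9)^2 - 4*(3)*(-11) = 81 - (-132) = 213.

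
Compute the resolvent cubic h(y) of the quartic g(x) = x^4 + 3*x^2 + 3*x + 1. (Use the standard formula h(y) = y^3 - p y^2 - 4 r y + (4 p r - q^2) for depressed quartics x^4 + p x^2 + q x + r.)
h(y) = y^3 - 3*y^2 - 4*y + 3

Identify coefficients: p = 3, q = 3, r = 1.
Plug into h(y) = y^3 - p y^2 - 4 r y + (4 p r - q^2):
  h(y) = y^3 - (3) y^2 - 4*(1) y + (4*(3)*(1) - (3)^2)
       = y^3 + (-3) y^2 + (-4) y + (3).
Simplifying: h(y) = y^3 - 3*y^2 - 4*y + 3.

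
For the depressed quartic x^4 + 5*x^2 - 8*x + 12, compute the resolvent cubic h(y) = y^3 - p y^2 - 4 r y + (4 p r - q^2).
h(y) = y^3 - 5*y^2 - 48*y + 176

Identify coefficients: p = 5, q = -8, r = 12.
Plug into h(y) = y^3 - p y^2 - 4 r y + (4 p r - q^2):
  h(y) = y^3 - (5) y^2 - 4*(12) y + (4*(5)*(12) - (-8)^2)
       = y^3 + (-5) y^2 + (-48) y + (176).
Simplifying: h(y) = y^3 - 5*y^2 - 48*y + 176.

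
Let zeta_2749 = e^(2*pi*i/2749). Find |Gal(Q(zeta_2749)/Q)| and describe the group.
|Gal(Q(zeta_2749)/Q)| = phi(2749) = 2748; group ≅ (Z/2749Z)^* ≅ Z/2748Z

The n-th cyclotomic polynomial Φ_2749(x) is the minimal polynomial of zeta_2749 over Q and has degree phi(2749) = 2748. So Q(zeta_2749) is a degree-2748 Galois extension with Galois group (Z/2749Z)^*. (Z/2749Z)^* is cyclic since 2749 is an odd prime power (or 4). Hence Gal(Q(zeta_2749)/Q) ≅ Z/2748Z.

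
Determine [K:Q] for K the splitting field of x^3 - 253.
[K:Q] = 6

x^3 - 253 has one real root r = 253^(1/3) and two complex roots r*zeta_3, r*zeta_3^2 where zeta_3 = e^(2*pi*i/3). The splitting field is Q(r, zeta_3). [Q(r):Q] = 3 and [Q(zeta_3):Q] = 2 with gcd = 1, so [Q(r, zeta_3):Q] = 3 * 2 = 6.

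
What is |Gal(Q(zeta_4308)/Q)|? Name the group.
|Gal(Q(zeta_4308)/Q)| = phi(4308) = 1432; group ≅ (Z/4308Z)^* ≅ Z/2Z × Z/2Z × Z/358Z

The n-th cyclotomic polynomial Φ_4308(x) is the minimal polynomial of zeta_4308 over Q and has degree phi(4308) = 1432. So Q(zeta_4308) is a degree-1432 Galois extension with Galois group (Z/4308Z)^*. By CRT, (Z/4308Z)^* ≅ (Z/4Z)^* × (Z/3Z)^* × (Z/359Z)^*. Each prime-power unit group is (Z/4Z)^* ≅ Z/2Z; (Z/3Z)^* ≅ Z/2Z; (Z/359Z)^* ≅ Z/358Z. Hence Gal(Q(zeta_4308)/Q) ≅ Z/2Z × Z/2Z × Z/358Z.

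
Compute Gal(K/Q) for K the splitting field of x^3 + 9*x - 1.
Gal(K/Q) = S_3 (symmetric group of order 6)

Compute the discriminant of x^3 + (0)*x^2 + (9)*x + (-1): Δ = -2943. Since Δ is not a rational square, the Galois group is not contained in A_3; it must be the full S_3 (irreducibility of the cubic rules out anything smaller).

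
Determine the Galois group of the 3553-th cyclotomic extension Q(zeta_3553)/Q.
|Gal(Q(zeta_3553)/Q)| = phi(3553) = 2880; group ≅ (Z/3553Z)^* ≅ Z/10Z × Z/16Z × Z/18Z

The n-th cyclotomic polynomial Φ_3553(x) is the minimal polynomial of zeta_3553 over Q and has degree phi(3553) = 2880. So Q(zeta_3553) is a degree-2880 Galois extension with Galois group (Z/3553Z)^*. By CRT, (Z/3553Z)^* ≅ (Z/11Z)^* × (Z/17Z)^* × (Z/19Z)^*. Each prime-power unit group is (Z/11Z)^* ≅ Z/10Z; (Z/17Z)^* ≅ Z/16Z; (Z/19Z)^* ≅ Z/18Z. Hence Gal(Q(zeta_3553)/Q) ≅ Z/10Z × Z/16Z × Z/18Z.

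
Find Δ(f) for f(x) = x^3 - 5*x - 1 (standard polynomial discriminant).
Δ = 473

For a depressed cubic x^3 + p x + q the discriminant is Δ = -4 p^3 - 27 q^2 = -4*(-5)^3 - 27*(-1)^2 = 500 - 27 = 473.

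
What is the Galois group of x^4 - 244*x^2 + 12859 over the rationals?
Gal(K/Q) = V_4 (Klein four-group, Z/2Z × Z/2Z)

f factors as (x^2 - 167)(x^2 - 77), so the splitting field is K = Q(sqrt(167), sqrt(77)). The elements 167, 77, 12859 are all non-squares in Q, so sqrt(167) and sqrt(77) generate independent quadratic extensions. Thus [K:Q] = 4 and Gal(K/Q) is generated by the two order-2 automorphisms sqrt(167) ↦ -sqrt(167) and sqrt(77) ↦ -sqrt(77), giving V_4.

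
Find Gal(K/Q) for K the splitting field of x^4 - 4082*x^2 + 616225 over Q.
Gal(K/Q) = Z/2Z (cyclic of order 2)

f factors as (x^2 - 157)(x^2 - 3925), so the splitting field is K = Q(sqrt(157), sqrt(3925)). The squarefree part of 157 is 157 and the squarefree part of 3925 is also 157, so sqrt(157) and sqrt(3925) are both rational multiples of sqrt(157). Hence Q(sqrt(157)) = Q(sqrt(3925)) = Q(sqrt(157)), and the splitting field collapses to a single degree-2 extension with Galois group Z/2Z.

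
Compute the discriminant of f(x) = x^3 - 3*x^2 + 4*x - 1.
Δ = -31

For x^3 + a x^2 + b x + c the discriminant is Δ = 18 a b c - 4 a^3 c + a^2 b^2 - 4 b^3 - 27 c^2.
Plug a = -3, b = 4, c = -1:
  18*(-3)*(4)*(-1) - 4*(-3)^3*(-1) + (-3)^2*(4)^2 - 4*(4)^3 - 27*(-1)^2
  = 216 + (-108) + 144 + (-256) + (-27)
  = -31.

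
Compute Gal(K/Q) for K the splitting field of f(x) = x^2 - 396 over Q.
Gal(K/Q) = Z/2Z (cyclic of order 2)

x^2 - 396 is irreducible over Q since 396 is not a rational square. The splitting field Q(sqrt(396)) has degree 2 over Q, and its unique nontrivial automorphism is sqrt(396) ↦ -sqrt(396). Hence Gal(Q(sqrt(396))/Q) = Z/2Z.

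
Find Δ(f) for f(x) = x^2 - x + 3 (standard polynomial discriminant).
Δ = -11

For a quadratic a x^2 + b x + c the discriminant is Δ = b^2 - 4ac = (-1)^2 - 4*(1)*(3) = 1 - (12) = -11.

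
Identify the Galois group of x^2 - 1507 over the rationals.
Gal(K/Q) = Z/2Z (cyclic of order 2)

x^2 - 1507 is irreducible over Q since 1507 is not a rational square. The splitting field Q(sqrt(1507)) has degree 2 over Q, and its unique nontrivial automorphism is sqrt(1507) ↦ -sqrt(1507). Hence Gal(Q(sqrt(1507))/Q) = Z/2Z.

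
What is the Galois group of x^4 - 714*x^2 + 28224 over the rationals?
Gal(K/Q) = Z/2Z (cyclic of order 2)

f factors as (x^2 - 42)(x^2 - 672), so the splitting field is K = Q(sqrt(42), sqrt(672)). The squarefree part of 42 is 42 and the squarefree part of 672 is also 42, so sqrt(42) and sqrt(672) are both rational multiples of sqrt(42). Hence Q(sqrt(42)) = Q(sqrt(672)) = Q(sqrt(42)), and the splitting field collapses to a single degree-2 extension with Galois group Z/2Z.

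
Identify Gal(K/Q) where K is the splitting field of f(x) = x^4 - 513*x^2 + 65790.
Gal(K/Q) = V_4 (Klein four-group, Z/2Z × Z/2Z)

f factors as (x^2 - 255)(x^2 - 258), so the splitting field is K = Q(sqrt(255), sqrt(258)). The elements 255, 258, 65790 are all non-squares in Q, so sqrt(255) and sqrt(258) generate independent quadratic extensions. Thus [K:Q] = 4 and Gal(K/Q) is generated by the two order-2 automorphisms sqrt(255) ↦ -sqrt(255) and sqrt(258) ↦ -sqrt(258), giving V_4.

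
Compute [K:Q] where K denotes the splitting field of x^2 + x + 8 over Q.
[K:Q] = 2

The discriminant of x^2 + (1)*x + (8) is b^2 - 4c = 1 - (32) = -31. Since -31 is not a perfect square in Q, the polynomial is irreducible over Q. Its two roots generate a degree-2 extension, so [K:Q] = 2.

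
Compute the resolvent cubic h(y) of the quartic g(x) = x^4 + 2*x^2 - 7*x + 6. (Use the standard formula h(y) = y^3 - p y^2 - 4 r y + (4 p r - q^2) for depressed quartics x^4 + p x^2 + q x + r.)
h(y) = y^3 - 2*y^2 - 24*y - 1

Identify coefficients: p = 2, q = -7, r = 6.
Plug into h(y) = y^3 - p y^2 - 4 r y + (4 p r - q^2):
  h(y) = y^3 - (2) y^2 - 4*(6) y + (4*(2)*(6) - (-7)^2)
       = y^3 + (-2) y^2 + (-24) y + (-1).
Simplifying: h(y) = y^3 - 2*y^2 - 24*y - 1.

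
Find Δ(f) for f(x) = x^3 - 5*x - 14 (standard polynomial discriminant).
Δ = -4792

For a depressed cubic x^3 + p x + q the discriminant is Δ = -4 p^3 - 27 q^2 = -4*(-5)^3 - 27*(-14)^2 = 500 - 5292 = -4792.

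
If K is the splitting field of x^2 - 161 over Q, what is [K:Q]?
[K:Q] = 2

The polynomial x^2 - 161 is irreducible over Q since 161 is not a perfect square. Its splitting field is Q(sqrt(161)), which has degree 2 over Q.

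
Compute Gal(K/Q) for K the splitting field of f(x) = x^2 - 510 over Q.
Gal(K/Q) = Z/2Z (cyclic of order 2)

x^2 - 510 is irreducible over Q since 510 is not a rational square. The splitting field Q(sqrt(510)) has degree 2 over Q, and its unique nontrivial automorphism is sqrt(510) ↦ -sqrt(510). Hence Gal(Q(sqrt(510))/Q) = Z/2Z.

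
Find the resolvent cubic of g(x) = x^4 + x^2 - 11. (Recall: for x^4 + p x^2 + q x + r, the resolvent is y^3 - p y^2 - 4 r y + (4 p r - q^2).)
h(y) = y^3 - y^2 + 44*y - 44

Identify coefficients: p = 1, q = 0, r = -11.
Plug into h(y) = y^3 - p y^2 - 4 r y + (4 p r - q^2):
  h(y) = y^3 - (1) y^2 - 4*(-11) y + (4*(1)*(-11) - (0)^2)
       = y^3 + (-1) y^2 + (44) y + (-44).
Simplifying: h(y) = y^3 - y^2 + 44*y - 44.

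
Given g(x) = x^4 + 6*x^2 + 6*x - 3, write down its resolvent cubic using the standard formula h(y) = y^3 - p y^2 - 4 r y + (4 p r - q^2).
h(y) = y^3 - 6*y^2 + 12*y - 108

Identify coefficients: p = 6, q = 6, r = -3.
Plug into h(y) = y^3 - p y^2 - 4 r y + (4 p r - q^2):
  h(y) = y^3 - (6) y^2 - 4*(-3) y + (4*(6)*(-3) - (6)^2)
       = y^3 + (-6) y^2 + (12) y + (-108).
Simplifying: h(y) = y^3 - 6*y^2 + 12*y - 108.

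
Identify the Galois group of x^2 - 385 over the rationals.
Gal(K/Q) = Z/2Z (cyclic of order 2)

x^2 - 385 is irreducible over Q since 385 is not a rational square. The splitting field Q(sqrt(385)) has degree 2 over Q, and its unique nontrivial automorphism is sqrt(385) ↦ -sqrt(385). Hence Gal(Q(sqrt(385))/Q) = Z/2Z.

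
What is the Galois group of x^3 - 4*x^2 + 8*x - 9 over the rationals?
Gal(K/Q) = S_3 (symmetric group of order 6)

Compute the discriminant of x^3 + (-4)*x^2 + (8)*x + (-9): Δ = -331. Since Δ is not a rational square, the Galois group is not contained in A_3; it must be the full S_3 (irreducibility of the cubic rules out anything smaller).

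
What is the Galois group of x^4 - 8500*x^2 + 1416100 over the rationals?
Gal(K/Q) = Z/2Z (cyclic of order 2)

f factors as (x^2 - 8330)(x^2 - 170), so the splitting field is K = Q(sqrt(8330), sqrt(170)). The squarefree part of 8330 is 170 and the squarefree part of 170 is also 170, so sqrt(8330) and sqrt(170) are both rational multiples of sqrt(170). Hence Q(sqrt(8330)) = Q(sqrt(170)) = Q(sqrt(170)), and the splitting field collapses to a single degree-2 extension with Galois group Z/2Z.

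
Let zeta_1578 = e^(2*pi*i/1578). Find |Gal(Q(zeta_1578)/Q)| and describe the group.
|Gal(Q(zeta_1578)/Q)| = phi(1578) = 524; group ≅ (Z/1578Z)^* ≅ Z/2Z × Z/262Z

The n-th cyclotomic polynomial Φ_1578(x) is the minimal polynomial of zeta_1578 over Q and has degree phi(1578) = 524. So Q(zeta_1578) is a degree-524 Galois extension with Galois group (Z/1578Z)^*. By CRT, (Z/1578Z)^* ≅ (Z/2Z)^* × (Z/3Z)^* × (Z/263Z)^*. Each prime-power unit group is (Z/2Z)^* ≅ trivial group (order 1); (Z/3Z)^* ≅ Z/2Z; (Z/263Z)^* ≅ Z/262Z. Hence Gal(Q(zeta_1578)/Q) ≅ Z/2Z × Z/262Z.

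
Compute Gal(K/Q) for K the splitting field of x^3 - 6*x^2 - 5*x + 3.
Gal(K/Q) = S_3 (symmetric group of order 6)

Compute the discriminant of x^3 + (-6)*x^2 + (-5)*x + (3): Δ = 5369. Since Δ is not a rational square, the Galois group is not contained in A_3; it must be the full S_3 (irreducibility of the cubic rules out anything smaller).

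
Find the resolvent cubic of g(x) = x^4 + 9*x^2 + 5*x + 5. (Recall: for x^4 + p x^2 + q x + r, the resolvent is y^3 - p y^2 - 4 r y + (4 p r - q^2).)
h(y) = y^3 - 9*y^2 - 20*y + 155

Identify coefficients: p = 9, q = 5, r = 5.
Plug into h(y) = y^3 - p y^2 - 4 r y + (4 p r - q^2):
  h(y) = y^3 - (9) y^2 - 4*(5) y + (4*(9)*(5) - (5)^2)
       = y^3 + (-9) y^2 + (-20) y + (155).
Simplifying: h(y) = y^3 - 9*y^2 - 20*y + 155.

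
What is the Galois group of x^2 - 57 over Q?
Gal(K/Q) = Z/2Z (cyclic of order 2)

x^2 - 57 is irreducible over Q since 57 is not a rational square. The splitting field Q(sqrt(57)) has degree 2 over Q, and its unique nontrivial automorphism is sqrt(57) ↦ -sqrt(57). Hence Gal(Q(sqrt(57))/Q) = Z/2Z.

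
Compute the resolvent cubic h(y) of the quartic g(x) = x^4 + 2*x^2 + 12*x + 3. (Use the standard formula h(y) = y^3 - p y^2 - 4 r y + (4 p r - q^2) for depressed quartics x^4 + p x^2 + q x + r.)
h(y) = y^3 - 2*y^2 - 12*y - 120

Identify coefficients: p = 2, q = 12, r = 3.
Plug into h(y) = y^3 - p y^2 - 4 r y + (4 p r - q^2):
  h(y) = y^3 - (2) y^2 - 4*(3) y + (4*(2)*(3) - (12)^2)
       = y^3 + (-2) y^2 + (-12) y + (-120).
Simplifying: h(y) = y^3 - 2*y^2 - 12*y - 120.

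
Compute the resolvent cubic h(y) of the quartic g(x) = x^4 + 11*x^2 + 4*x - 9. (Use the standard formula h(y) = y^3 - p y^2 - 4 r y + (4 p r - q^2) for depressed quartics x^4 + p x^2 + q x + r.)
h(y) = y^3 - 11*y^2 + 36*y - 412

Identify coefficients: p = 11, q = 4, r = -9.
Plug into h(y) = y^3 - p y^2 - 4 r y + (4 p r - q^2):
  h(y) = y^3 - (11) y^2 - 4*(-9) y + (4*(11)*(-9) - (4)^2)
       = y^3 + (-11) y^2 + (36) y + (-412).
Simplifying: h(y) = y^3 - 11*y^2 + 36*y - 412.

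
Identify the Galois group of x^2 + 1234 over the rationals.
Gal(K/Q) = Z/2Z (cyclic of order 2)

x^2 + 1234 is irreducible over Q since -1234 is not a rational square. The splitting field Q(sqrt(-1234)) has degree 2 over Q, and its unique nontrivial automorphism is sqrt(-1234) ↦ -sqrt(-1234). Hence Gal(Q(sqrt(-1234))/Q) = Z/2Z.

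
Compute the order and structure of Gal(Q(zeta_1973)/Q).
|Gal(Q(zeta_1973)/Q)| = phi(1973) = 1972; group ≅ (Z/1973Z)^* ≅ Z/1972Z

The n-th cyclotomic polynomial Φ_1973(x) is the minimal polynomial of zeta_1973 over Q and has degree phi(1973) = 1972. So Q(zeta_1973) is a degree-1972 Galois extension with Galois group (Z/1973Z)^*. (Z/1973Z)^* is cyclic since 1973 is an odd prime power (or 4). Hence Gal(Q(zeta_1973)/Q) ≅ Z/1972Z.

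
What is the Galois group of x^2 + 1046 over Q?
Gal(K/Q) = Z/2Z (cyclic of order 2)

x^2 + 1046 is irreducible over Q since -1046 is not a rational square. The splitting field Q(sqrt(-1046)) has degree 2 over Q, and its unique nontrivial automorphism is sqrt(-1046) ↦ -sqrt(-1046). Hence Gal(Q(sqrt(-1046))/Q) = Z/2Z.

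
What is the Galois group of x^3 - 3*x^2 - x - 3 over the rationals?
Gal(K/Q) = S_3 (symmetric group of order 6)

Compute the discriminant of x^3 + (-3)*x^2 + (-1)*x + (-3): Δ = -716. Since Δ is not a rational square, the Galois group is not contained in A_3; it must be the full S_3 (irreducibility of the cubic rules out anything smaller).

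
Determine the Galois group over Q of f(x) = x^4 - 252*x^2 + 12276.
Gal(K/Q) = V_4 (Klein four-group, Z/2Z × Z/2Z)

f factors as (x^2 - 186)(x^2 - 66), so the splitting field is K = Q(sqrt(186), sqrt(66)). The elements 186, 66, 12276 are all non-squares in Q, so sqrt(186) and sqrt(66) generate independent quadratic extensions. Thus [K:Q] = 4 and Gal(K/Q) is generated by the two order-2 automorphisms sqrt(186) ↦ -sqrt(186) and sqrt(66) ↦ -sqrt(66), giving V_4.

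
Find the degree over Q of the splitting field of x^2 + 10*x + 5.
[K:Q] = 2

The discriminant of x^2 + (10)*x + (5) is b^2 - 4c = 100 - (20) = 80. Since 80 is not a perfect square in Q, the polynomial is irreducible over Q. Its two roots generate a degree-2 extension, so [K:Q] = 2.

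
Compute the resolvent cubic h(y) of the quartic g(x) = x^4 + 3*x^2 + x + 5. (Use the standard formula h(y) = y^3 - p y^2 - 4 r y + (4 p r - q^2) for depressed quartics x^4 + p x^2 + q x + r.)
h(y) = y^3 - 3*y^2 - 20*y + 59

Identify coefficients: p = 3, q = 1, r = 5.
Plug into h(y) = y^3 - p y^2 - 4 r y + (4 p r - q^2):
  h(y) = y^3 - (3) y^2 - 4*(5) y + (4*(3)*(5) - (1)^2)
       = y^3 + (-3) y^2 + (-20) y + (59).
Simplifying: h(y) = y^3 - 3*y^2 - 20*y + 59.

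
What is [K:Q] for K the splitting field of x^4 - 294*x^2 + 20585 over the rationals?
[K:Q] = 4

f factors as (x^2 - 115)(x^2 - 179); the splitting field is K = Q(sqrt(115), sqrt(179)). Since 115, 179, and 20585 are all non-squares in Q, the three subfields Q(sqrt(115)), Q(sqrt(179)), Q(sqrt(20585)) are distinct degree-2 extensions, so [K:Q] = 4 (Klein four Galois group).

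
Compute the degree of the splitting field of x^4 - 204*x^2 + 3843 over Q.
[K:Q] = 4

f factors as (x^2 - 21)(x^2 - 183); the splitting field is K = Q(sqrt(21), sqrt(183)). Since 21, 183, and 3843 are all non-squares in Q, the three subfields Q(sqrt(21)), Q(sqrt(183)), Q(sqrt(3843)) are distinct degree-2 extensions, so [K:Q] = 4 (Klein four Galois group).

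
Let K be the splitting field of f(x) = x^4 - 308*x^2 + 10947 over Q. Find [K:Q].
[K:Q] = 4

f factors as (x^2 - 41)(x^2 - 267); the splitting field is K = Q(sqrt(41), sqrt(267)). Since 41, 267, and 10947 are all non-squares in Q, the three subfields Q(sqrt(41)), Q(sqrt(267)), Q(sqrt(10947)) are distinct degree-2 extensions, so [K:Q] = 4 (Klein four Galois group).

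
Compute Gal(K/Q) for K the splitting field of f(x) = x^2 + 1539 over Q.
Gal(K/Q) = Z/2Z (cyclic of order 2)

x^2 + 1539 is irreducible over Q since -1539 is not a rational square. The splitting field Q(sqrt(-1539)) has degree 2 over Q, and its unique nontrivial automorphism is sqrt(-1539) ↦ -sqrt(-1539). Hence Gal(Q(sqrt(-1539))/Q) = Z/2Z.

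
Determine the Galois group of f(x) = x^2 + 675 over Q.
Gal(K/Q) = Z/2Z (cyclic of order 2)

x^2 + 675 is irreducible over Q since -675 is not a rational square. The splitting field Q(sqrt(-675)) has degree 2 over Q, and its unique nontrivial automorphism is sqrt(-675) ↦ -sqrt(-675). Hence Gal(Q(sqrt(-675))/Q) = Z/2Z.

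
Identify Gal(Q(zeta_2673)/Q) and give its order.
|Gal(Q(zeta_2673)/Q)| = phi(2673) = 1620; group ≅ (Z/2673Z)^* ≅ Z/10Z × Z/162Z

The n-th cyclotomic polynomial Φ_2673(x) is the minimal polynomial of zeta_2673 over Q and has degree phi(2673) = 1620. So Q(zeta_2673) is a degree-1620 Galois extension with Galois group (Z/2673Z)^*. By CRT, (Z/2673Z)^* ≅ (Z/243Z)^* × (Z/11Z)^*. Each prime-power unit group is (Z/243Z)^* ≅ Z/162Z; (Z/11Z)^* ≅ Z/10Z. Hence Gal(Q(zeta_2673)/Q) ≅ Z/10Z × Z/162Z.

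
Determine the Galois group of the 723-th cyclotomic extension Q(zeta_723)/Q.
|Gal(Q(zeta_723)/Q)| = phi(723) = 480; group ≅ (Z/723Z)^* ≅ Z/2Z × Z/240Z

The n-th cyclotomic polynomial Φ_723(x) is the minimal polynomial of zeta_723 over Q and has degree phi(723) = 480. So Q(zeta_723) is a degree-480 Galois extension with Galois group (Z/723Z)^*. By CRT, (Z/723Z)^* ≅ (Z/3Z)^* × (Z/241Z)^*. Each prime-power unit group is (Z/3Z)^* ≅ Z/2Z; (Z/241Z)^* ≅ Z/240Z. Hence Gal(Q(zeta_723)/Q) ≅ Z/2Z × Z/240Z.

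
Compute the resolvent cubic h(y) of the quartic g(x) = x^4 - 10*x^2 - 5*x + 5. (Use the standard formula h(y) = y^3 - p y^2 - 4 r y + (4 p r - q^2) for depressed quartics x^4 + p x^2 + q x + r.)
h(y) = y^3 + 10*y^2 - 20*y - 225

Identify coefficients: p = -10, q = -5, r = 5.
Plug into h(y) = y^3 - p y^2 - 4 r y + (4 p r - q^2):
  h(y) = y^3 - (-10) y^2 - 4*(5) y + (4*(-10)*(5) - (-5)^2)
       = y^3 + (10) y^2 + (-20) y + (-225).
Simplifying: h(y) = y^3 + 10*y^2 - 20*y - 225.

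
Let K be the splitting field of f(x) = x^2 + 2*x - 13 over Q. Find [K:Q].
[K:Q] = 2

The discriminant of x^2 + (2)*x + (-13) is b^2 - 4c = 4 - (-52) = 56. Since 56 is not a perfect square in Q, the polynomial is irreducible over Q. Its two roots generate a degree-2 extension, so [K:Q] = 2.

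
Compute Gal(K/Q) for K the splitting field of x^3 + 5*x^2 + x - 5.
Gal(K/Q) = S_3 (symmetric group of order 6)

Compute the discriminant of x^3 + (5)*x^2 + (1)*x + (-5): Δ = 1396. Since Δ is not a rational square, the Galois group is not contained in A_3; it must be the full S_3 (irreducibility of the cubic rules out anything smaller).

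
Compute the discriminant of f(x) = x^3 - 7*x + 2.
Δ = 1264

For x^3 + a x^2 + b x + c the discriminant is Δ = 18 a b c - 4 a^3 c + a^2 b^2 - 4 b^3 - 27 c^2.
Plug a = 0, b = -7, c = 2:
  18*(0)*(-7)*(2) - 4*(0)^3*(2) + (0)^2*(-7)^2 - 4*(-7)^3 - 27*(2)^2
  = 0 + (0) + 0 + (1372) + (-108)
  = 1264.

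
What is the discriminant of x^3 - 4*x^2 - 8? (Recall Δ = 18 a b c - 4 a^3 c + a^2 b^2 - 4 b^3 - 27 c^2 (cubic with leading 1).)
Δ = -3776

For x^3 + a x^2 + b x + c the discriminant is Δ = 18 a b c - 4 a^3 c + a^2 b^2 - 4 b^3 - 27 c^2.
Plug a = -4, b = 0, c = -8:
  18*(-4)*(0)*(-8) - 4*(-4)^3*(-8) + (-4)^2*(0)^2 - 4*(0)^3 - 27*(-8)^2
  = 0 + (-2048) + 0 + (0) + (-1728)
  = -3776.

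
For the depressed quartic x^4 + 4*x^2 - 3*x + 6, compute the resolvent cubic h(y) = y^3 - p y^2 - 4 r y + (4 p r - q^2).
h(y) = y^3 - 4*y^2 - 24*y + 87

Identify coefficients: p = 4, q = -3, r = 6.
Plug into h(y) = y^3 - p y^2 - 4 r y + (4 p r - q^2):
  h(y) = y^3 - (4) y^2 - 4*(6) y + (4*(4)*(6) - (-3)^2)
       = y^3 + (-4) y^2 + (-24) y + (87).
Simplifying: h(y) = y^3 - 4*y^2 - 24*y + 87.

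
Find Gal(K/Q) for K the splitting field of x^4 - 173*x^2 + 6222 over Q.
Gal(K/Q) = V_4 (Klein four-group, Z/2Z × Z/2Z)

f factors as (x^2 - 122)(x^2 - 51), so the splitting field is K = Q(sqrt(122), sqrt(51)). The elements 122, 51, 6222 are all non-squares in Q, so sqrt(122) and sqrt(51) generate independent quadratic extensions. Thus [K:Q] = 4 and Gal(K/Q) is generated by the two order-2 automorphisms sqrt(122) ↦ -sqrt(122) and sqrt(51) ↦ -sqrt(51), giving V_4.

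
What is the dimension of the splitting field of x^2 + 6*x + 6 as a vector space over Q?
[K:Q] = 2

The discriminant of x^2 + (6)*x + (6) is b^2 - 4c = 36 - (24) = 12. Since 12 is not a perfect square in Q, the polynomial is irreducible over Q. Its two roots generate a degree-2 extension, so [K:Q] = 2.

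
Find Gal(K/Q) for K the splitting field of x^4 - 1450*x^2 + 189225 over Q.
Gal(K/Q) = Z/2Z (cyclic of order 2)

f factors as (x^2 - 145)(x^2 - 1305), so the splitting field is K = Q(sqrt(145), sqrt(1305)). The squarefree part of 145 is 145 and the squarefree part of 1305 is also 145, so sqrt(145) and sqrt(1305) are both rational multiples of sqrt(145). Hence Q(sqrt(145)) = Q(sqrt(1305)) = Q(sqrt(145)), and the splitting field collapses to a single degree-2 extension with Galois group Z/2Z.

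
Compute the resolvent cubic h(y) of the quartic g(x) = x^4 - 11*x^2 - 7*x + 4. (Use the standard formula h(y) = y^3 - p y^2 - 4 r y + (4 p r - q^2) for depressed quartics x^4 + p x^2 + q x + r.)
h(y) = y^3 + 11*y^2 - 16*y - 225

Identify coefficients: p = -11, q = -7, r = 4.
Plug into h(y) = y^3 - p y^2 - 4 r y + (4 p r - q^2):
  h(y) = y^3 - (-11) y^2 - 4*(4) y + (4*(-11)*(4) - (-7)^2)
       = y^3 + (11) y^2 + (-16) y + (-225).
Simplifying: h(y) = y^3 + 11*y^2 - 16*y - 225.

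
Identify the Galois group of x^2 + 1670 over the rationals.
Gal(K/Q) = Z/2Z (cyclic of order 2)

x^2 + 1670 is irreducible over Q since -1670 is not a rational square. The splitting field Q(sqrt(-1670)) has degree 2 over Q, and its unique nontrivial automorphism is sqrt(-1670) ↦ -sqrt(-1670). Hence Gal(Q(sqrt(-1670))/Q) = Z/2Z.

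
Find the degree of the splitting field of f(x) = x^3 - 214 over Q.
[K:Q] = 6

x^3 - 214 has one real root r = 214^(1/3) and two complex roots r*zeta_3, r*zeta_3^2 where zeta_3 = e^(2*pi*i/3). The splitting field is Q(r, zeta_3). [Q(r):Q] = 3 and [Q(zeta_3):Q] = 2 with gcd = 1, so [Q(r, zeta_3):Q] = 3 * 2 = 6.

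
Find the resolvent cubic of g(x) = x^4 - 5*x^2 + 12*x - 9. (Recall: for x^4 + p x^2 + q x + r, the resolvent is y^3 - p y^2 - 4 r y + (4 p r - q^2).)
h(y) = y^3 + 5*y^2 + 36*y + 36

Identify coefficients: p = -5, q = 12, r = -9.
Plug into h(y) = y^3 - p y^2 - 4 r y + (4 p r - q^2):
  h(y) = y^3 - (-5) y^2 - 4*(-9) y + (4*(-5)*(-9) - (12)^2)
       = y^3 + (5) y^2 + (36) y + (36).
Simplifying: h(y) = y^3 + 5*y^2 + 36*y + 36.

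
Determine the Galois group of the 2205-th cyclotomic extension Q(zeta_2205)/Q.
|Gal(Q(zeta_2205)/Q)| = phi(2205) = 1008; group ≅ (Z/2205Z)^* ≅ Z/4Z × Z/6Z × Z/42Z

The n-th cyclotomic polynomial Φ_2205(x) is the minimal polynomial of zeta_2205 over Q and has degree phi(2205) = 1008. So Q(zeta_2205) is a degree-1008 Galois extension with Galois group (Z/2205Z)^*. By CRT, (Z/2205Z)^* ≅ (Z/9Z)^* × (Z/5Z)^* × (Z/49Z)^*. Each prime-power unit group is (Z/9Z)^* ≅ Z/6Z; (Z/5Z)^* ≅ Z/4Z; (Z/49Z)^* ≅ Z/42Z. Hence Gal(Q(zeta_2205)/Q) ≅ Z/4Z × Z/6Z × Z/42Z.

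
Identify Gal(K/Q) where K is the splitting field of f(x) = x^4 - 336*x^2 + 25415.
Gal(K/Q) = V_4 (Klein four-group, Z/2Z × Z/2Z)

f factors as (x^2 - 221)(x^2 - 115), so the splitting field is K = Q(sqrt(221), sqrt(115)). The elements 221, 115, 25415 are all non-squares in Q, so sqrt(221) and sqrt(115) generate independent quadratic extensions. Thus [K:Q] = 4 and Gal(K/Q) is generated by the two order-2 automorphisms sqrt(221) ↦ -sqrt(221) and sqrt(115) ↦ -sqrt(115), giving V_4.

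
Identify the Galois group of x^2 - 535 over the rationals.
Gal(K/Q) = Z/2Z (cyclic of order 2)

x^2 - 535 is irreducible over Q since 535 is not a rational square. The splitting field Q(sqrt(535)) has degree 2 over Q, and its unique nontrivial automorphism is sqrt(535) ↦ -sqrt(535). Hence Gal(Q(sqrt(535))/Q) = Z/2Z.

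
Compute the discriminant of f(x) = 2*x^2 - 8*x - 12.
Δ = 160

For a quadratic a x^2 + b x + c the discriminant is Δ = b^2 - 4ac = (-8)^2 - 4*(2)*(-12) = 64 - (-96) = 160.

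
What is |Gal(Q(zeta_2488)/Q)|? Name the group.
|Gal(Q(zeta_2488)/Q)| = phi(2488) = 1240; group ≅ (Z/2488Z)^* ≅ Z/2Z × Z/2Z × Z/310Z

The n-th cyclotomic polynomial Φ_2488(x) is the minimal polynomial of zeta_2488 over Q and has degree phi(2488) = 1240. So Q(zeta_2488) is a degree-1240 Galois extension with Galois group (Z/2488Z)^*. By CRT, (Z/2488Z)^* ≅ (Z/8Z)^* × (Z/311Z)^*. Each prime-power unit group is (Z/8Z)^* ≅ Z/2Z × Z/2Z; (Z/311Z)^* ≅ Z/310Z. Hence Gal(Q(zeta_2488)/Q) ≅ Z/2Z × Z/2Z × Z/310Z.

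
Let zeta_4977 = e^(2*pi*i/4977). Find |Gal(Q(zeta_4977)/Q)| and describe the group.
|Gal(Q(zeta_4977)/Q)| = phi(4977) = 2808; group ≅ (Z/4977Z)^* ≅ Z/6Z × Z/6Z × Z/78Z

The n-th cyclotomic polynomial Φ_4977(x) is the minimal polynomial of zeta_4977 over Q and has degree phi(4977) = 2808. So Q(zeta_4977) is a degree-2808 Galois extension with Galois group (Z/4977Z)^*. By CRT, (Z/4977Z)^* ≅ (Z/9Z)^* × (Z/7Z)^* × (Z/79Z)^*. Each prime-power unit group is (Z/9Z)^* ≅ Z/6Z; (Z/7Z)^* ≅ Z/6Z; (Z/79Z)^* ≅ Z/78Z. Hence Gal(Q(zeta_4977)/Q) ≅ Z/6Z × Z/6Z × Z/78Z.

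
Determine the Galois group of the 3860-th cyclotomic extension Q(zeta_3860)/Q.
|Gal(Q(zeta_3860)/Q)| = phi(3860) = 1536; group ≅ (Z/3860Z)^* ≅ Z/2Z × Z/4Z × Z/192Z

The n-th cyclotomic polynomial Φ_3860(x) is the minimal polynomial of zeta_3860 over Q and has degree phi(3860) = 1536. So Q(zeta_3860) is a degree-1536 Galois extension with Galois group (Z/3860Z)^*. By CRT, (Z/3860Z)^* ≅ (Z/4Z)^* × (Z/5Z)^* × (Z/193Z)^*. Each prime-power unit group is (Z/4Z)^* ≅ Z/2Z; (Z/5Z)^* ≅ Z/4Z; (Z/193Z)^* ≅ Z/192Z. Hence Gal(Q(zeta_3860)/Q) ≅ Z/2Z × Z/4Z × Z/192Z.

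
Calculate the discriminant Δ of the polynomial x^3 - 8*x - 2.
Δ = 1940

For a depressed cubic x^3 + p x + q the discriminant is Δ = -4 p^3 - 27 q^2 = -4*(-8)^3 - 27*(-2)^2 = 2048 - 108 = 1940.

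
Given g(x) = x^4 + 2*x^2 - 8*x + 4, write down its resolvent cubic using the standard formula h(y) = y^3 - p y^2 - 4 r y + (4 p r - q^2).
h(y) = y^3 - 2*y^2 - 16*y - 32

Identify coefficients: p = 2, q = -8, r = 4.
Plug into h(y) = y^3 - p y^2 - 4 r y + (4 p r - q^2):
  h(y) = y^3 - (2) y^2 - 4*(4) y + (4*(2)*(4) - (-8)^2)
       = y^3 + (-2) y^2 + (-16) y + (-32).
Simplifying: h(y) = y^3 - 2*y^2 - 16*y - 32.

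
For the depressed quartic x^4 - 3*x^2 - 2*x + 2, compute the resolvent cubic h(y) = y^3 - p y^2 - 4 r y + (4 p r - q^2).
h(y) = y^3 + 3*y^2 - 8*y - 28

Identify coefficients: p = -3, q = -2, r = 2.
Plug into h(y) = y^3 - p y^2 - 4 r y + (4 p r - q^2):
  h(y) = y^3 - (-3) y^2 - 4*(2) y + (4*(-3)*(2) - (-2)^2)
       = y^3 + (3) y^2 + (-8) y + (-28).
Simplifying: h(y) = y^3 + 3*y^2 - 8*y - 28.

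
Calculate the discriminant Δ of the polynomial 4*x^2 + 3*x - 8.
Δ = 137

For a quadratic a x^2 + b x + c the discriminant is Δ = b^2 - 4ac = (3)^2 - 4*(4)*(-8) = 9 - (-128) = 137.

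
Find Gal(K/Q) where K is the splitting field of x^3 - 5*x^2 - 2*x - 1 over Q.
Gal(K/Q) = S_3 (symmetric group of order 6)

Compute the discriminant of x^3 + (-5)*x^2 + (-2)*x + (-1): Δ = -575. Since Δ is not a rational square, the Galois group is not contained in A_3; it must be the full S_3 (irreducibility of the cubic rules out anything smaller).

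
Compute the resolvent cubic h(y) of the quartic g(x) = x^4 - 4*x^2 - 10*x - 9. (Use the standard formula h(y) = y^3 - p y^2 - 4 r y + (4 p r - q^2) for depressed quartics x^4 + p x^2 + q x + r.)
h(y) = y^3 + 4*y^2 + 36*y + 44

Identify coefficients: p = -4, q = -10, r = -9.
Plug into h(y) = y^3 - p y^2 - 4 r y + (4 p r - q^2):
  h(y) = y^3 - (-4) y^2 - 4*(-9) y + (4*(-4)*(-9) - (-10)^2)
       = y^3 + (4) y^2 + (36) y + (44).
Simplifying: h(y) = y^3 + 4*y^2 + 36*y + 44.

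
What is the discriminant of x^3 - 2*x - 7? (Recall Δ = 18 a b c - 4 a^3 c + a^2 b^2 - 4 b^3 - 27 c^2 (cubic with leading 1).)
Δ = -1291

For x^3 + a x^2 + b x + c the discriminant is Δ = 18 a b c - 4 a^3 c + a^2 b^2 - 4 b^3 - 27 c^2.
Plug a = 0, b = -2, c = -7:
  18*(0)*(-2)*(-7) - 4*(0)^3*(-7) + (0)^2*(-2)^2 - 4*(-2)^3 - 27*(-7)^2
  = 0 + (0) + 0 + (32) + (-1323)
  = -1291.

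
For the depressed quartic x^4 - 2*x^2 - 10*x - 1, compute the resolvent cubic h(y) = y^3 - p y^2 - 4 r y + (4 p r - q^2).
h(y) = y^3 + 2*y^2 + 4*y - 92

Identify coefficients: p = -2, q = -10, r = -1.
Plug into h(y) = y^3 - p y^2 - 4 r y + (4 p r - q^2):
  h(y) = y^3 - (-2) y^2 - 4*(-1) y + (4*(-2)*(-1) - (-10)^2)
       = y^3 + (2) y^2 + (4) y + (-92).
Simplifying: h(y) = y^3 + 2*y^2 + 4*y - 92.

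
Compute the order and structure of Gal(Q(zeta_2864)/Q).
|Gal(Q(zeta_2864)/Q)| = phi(2864) = 1424; group ≅ (Z/2864Z)^* ≅ Z/2Z × Z/4Z × Z/178Z

The n-th cyclotomic polynomial Φ_2864(x) is the minimal polynomial of zeta_2864 over Q and has degree phi(2864) = 1424. So Q(zeta_2864) is a degree-1424 Galois extension with Galois group (Z/2864Z)^*. By CRT, (Z/2864Z)^* ≅ (Z/16Z)^* × (Z/179Z)^*. Each prime-power unit group is (Z/16Z)^* ≅ Z/2Z × Z/4Z; (Z/179Z)^* ≅ Z/178Z. Hence Gal(Q(zeta_2864)/Q) ≅ Z/2Z × Z/4Z × Z/178Z.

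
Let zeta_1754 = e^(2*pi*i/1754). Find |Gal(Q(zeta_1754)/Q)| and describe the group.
|Gal(Q(zeta_1754)/Q)| = phi(1754) = 876; group ≅ (Z/1754Z)^* ≅ Z/876Z

The n-th cyclotomic polynomial Φ_1754(x) is the minimal polynomial of zeta_1754 over Q and has degree phi(1754) = 876. So Q(zeta_1754) is a degree-876 Galois extension with Galois group (Z/1754Z)^*. By CRT, (Z/1754Z)^* ≅ (Z/2Z)^* × (Z/877Z)^*. Each prime-power unit group is (Z/2Z)^* ≅ trivial group (order 1); (Z/877Z)^* ≅ Z/876Z. Hence Gal(Q(zeta_1754)/Q) ≅ Z/876Z.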